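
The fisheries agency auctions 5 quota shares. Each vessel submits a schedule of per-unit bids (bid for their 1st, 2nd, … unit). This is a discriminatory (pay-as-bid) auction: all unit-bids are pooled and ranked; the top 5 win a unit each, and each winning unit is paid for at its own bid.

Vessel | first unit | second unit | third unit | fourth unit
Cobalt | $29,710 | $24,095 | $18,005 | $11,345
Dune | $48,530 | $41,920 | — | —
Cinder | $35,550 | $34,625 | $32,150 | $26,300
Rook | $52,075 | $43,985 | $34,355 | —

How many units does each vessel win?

All unit-bids, highest first — top 5: 52,075 (Rook-1), 48,530 (Dune-1), 43,985 (Rook-2), 41,920 (Dune-2), 35,550 (Cinder-1)
Next rejected bid: $34,625 (not a price — pay-as-bid).
Allocation: Cinder 1, Dune 2, Rook 2.

Cinder 1, Dune 2, Rook 2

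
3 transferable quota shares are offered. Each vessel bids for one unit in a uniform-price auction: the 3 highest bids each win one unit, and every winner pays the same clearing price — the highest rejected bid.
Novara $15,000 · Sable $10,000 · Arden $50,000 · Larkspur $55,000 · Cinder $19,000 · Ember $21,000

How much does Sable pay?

Sable pays $0

Sorting: 55,000 (Larkspur), 50,000 (Arden), 21,000 (Ember), 19,000 (Cinder), 15,000 (Novara), …
Top 3: Larkspur, Arden, Ember.
Highest unsuccessful bid: $19,000 → clearing price.
Sable does not win → pays $0.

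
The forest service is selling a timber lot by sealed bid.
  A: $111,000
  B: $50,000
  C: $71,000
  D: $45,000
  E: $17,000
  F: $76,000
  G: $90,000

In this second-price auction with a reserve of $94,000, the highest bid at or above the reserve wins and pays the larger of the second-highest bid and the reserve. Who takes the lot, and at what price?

Bids ranked: 111,000 (A) > 90,000 (G) > 76,000 (F) > 71,000 (C) > 50,000 (B) > 45,000 (D) > …
A has the top bid at or above the reserve ($111,000).
max(second-highest $90,000, reserve $94,000) = $94,000.

A pays $94,000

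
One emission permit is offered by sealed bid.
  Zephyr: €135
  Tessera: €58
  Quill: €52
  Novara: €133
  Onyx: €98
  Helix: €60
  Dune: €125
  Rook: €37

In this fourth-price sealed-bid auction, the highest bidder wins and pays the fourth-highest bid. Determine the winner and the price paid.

Zephyr pays €98

Sorting bids: 135 (Zephyr) > 133 (Novara) > 125 (Dune) > 98 (Onyx) > 60 (Helix) > 58 (Tessera) > …
Zephyr is highest; pays the fourth-highest bid, €98.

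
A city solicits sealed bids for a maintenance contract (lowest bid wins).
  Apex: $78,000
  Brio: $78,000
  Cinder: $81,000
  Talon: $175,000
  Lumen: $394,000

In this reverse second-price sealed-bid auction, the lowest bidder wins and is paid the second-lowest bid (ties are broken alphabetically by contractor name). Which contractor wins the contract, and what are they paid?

Bids in order: 78,000 (Apex) < 78,000 (Brio) < 81,000 (Cinder) < 175,000 (Talon) < 394,000 (Lumen)
Tie at $78,000 → Apex wins by tie-break.
Apex is lowest; is paid the second-lowest bid, $78,000.

Apex is paid $78,000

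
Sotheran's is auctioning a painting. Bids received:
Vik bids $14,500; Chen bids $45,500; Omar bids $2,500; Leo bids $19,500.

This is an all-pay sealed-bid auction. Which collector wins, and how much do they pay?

Chen pays $45,500

Rule: the highest bidder wins the item, but every bidder pays their own bid.
Sorting bids: 45,500 (Chen) > 19,500 (Leo) > 14,500 (Vik) > 2,500 (Omar)
Chen is highest and takes the item; every bidder forfeits their bid.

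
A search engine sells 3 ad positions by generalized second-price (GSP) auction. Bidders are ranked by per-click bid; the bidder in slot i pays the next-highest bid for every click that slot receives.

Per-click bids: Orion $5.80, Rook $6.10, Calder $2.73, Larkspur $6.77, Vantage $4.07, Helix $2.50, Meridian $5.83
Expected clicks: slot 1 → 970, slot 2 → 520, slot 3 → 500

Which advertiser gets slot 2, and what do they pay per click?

Per-click bids in order: $6.77 (Larkspur) > $6.10 (Rook) > $5.83 (Meridian) > $5.80 (Orion) > …
Slot 2 goes to the second-ranked bidder, Rook, who pays the next bid down: $5.83/click.

Rook; $5.83 per click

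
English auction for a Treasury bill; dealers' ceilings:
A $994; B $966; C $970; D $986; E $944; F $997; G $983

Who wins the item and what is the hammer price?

F wins at $994

Limits in order: 997 (F) > 994 (A) > 986 (D) > 983 (G) > 970 (C) > 966 (B) > …
Once the price passes $994, only F is left; the hammer falls at A's limit of $994.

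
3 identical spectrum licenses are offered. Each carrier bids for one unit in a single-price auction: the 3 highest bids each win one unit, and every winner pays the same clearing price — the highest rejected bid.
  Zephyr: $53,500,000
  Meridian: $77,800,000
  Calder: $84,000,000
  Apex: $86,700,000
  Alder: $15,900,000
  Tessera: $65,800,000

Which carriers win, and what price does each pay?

Apex, Calder, Meridian; each pays $65,800,000

Sorting: 86,700,000 (Apex), 84,000,000 (Calder), 77,800,000 (Meridian), 65,800,000 (Tessera), 53,500,000 (Zephyr), …
Top 3: Apex, Calder, Meridian.
Highest unsuccessful bid: $65,800,000 → clearing price.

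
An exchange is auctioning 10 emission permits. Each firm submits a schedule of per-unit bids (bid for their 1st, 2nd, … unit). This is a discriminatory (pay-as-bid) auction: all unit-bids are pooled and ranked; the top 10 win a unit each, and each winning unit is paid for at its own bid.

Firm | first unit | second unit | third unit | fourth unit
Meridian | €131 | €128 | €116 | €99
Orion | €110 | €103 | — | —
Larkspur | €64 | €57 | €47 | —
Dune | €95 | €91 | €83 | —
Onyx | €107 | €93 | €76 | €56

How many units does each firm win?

Pooled unit-bids ranked (top 10): 131 (Meridian-1), 128 (Meridian-2), 116 (Meridian-3), 110 (Orion-1), 107 (Onyx-1), 103 (Orion-2), 99 (Meridian-4), 95 (Dune-1), 93 (Onyx-2), 91 (Dune-2)
Next rejected bid: €83 (not a price — pay-as-bid).
Allocation: Dune 2, Meridian 4, Onyx 2, Orion 2.

Dune 2, Meridian 4, Onyx 2, Orion 2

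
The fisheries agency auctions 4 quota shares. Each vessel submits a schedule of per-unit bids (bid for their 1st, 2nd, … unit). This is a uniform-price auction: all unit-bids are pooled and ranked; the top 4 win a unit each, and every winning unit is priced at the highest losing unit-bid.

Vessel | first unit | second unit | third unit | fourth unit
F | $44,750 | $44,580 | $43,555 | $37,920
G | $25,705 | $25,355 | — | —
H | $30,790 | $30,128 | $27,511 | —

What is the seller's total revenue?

Total revenue: $123,160

Pooled unit-bids ranked (top 4): 44,750 (F-1), 44,580 (F-2), 43,555 (F-3), 37,920 (F-4)
Highest rejected unit-bid = $30,790.
Allocation: F 4. Every unit priced at $30,790.
Revenue = 4 × 30,790 = $123,160.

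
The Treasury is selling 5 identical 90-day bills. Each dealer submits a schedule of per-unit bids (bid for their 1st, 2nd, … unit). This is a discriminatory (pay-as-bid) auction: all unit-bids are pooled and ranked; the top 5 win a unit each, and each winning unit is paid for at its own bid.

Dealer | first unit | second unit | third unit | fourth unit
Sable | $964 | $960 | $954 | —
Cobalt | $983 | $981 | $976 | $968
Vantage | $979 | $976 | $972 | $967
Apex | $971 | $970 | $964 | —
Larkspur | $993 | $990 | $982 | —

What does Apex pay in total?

Apex pays $0

Pooled unit-bids ranked (top 5): 993 (Larkspur-1), 990 (Larkspur-2), 983 (Cobalt-1), 982 (Larkspur-3), 981 (Cobalt-2)
Next rejected bid: $979 (not a price — pay-as-bid).
Apex wins no units.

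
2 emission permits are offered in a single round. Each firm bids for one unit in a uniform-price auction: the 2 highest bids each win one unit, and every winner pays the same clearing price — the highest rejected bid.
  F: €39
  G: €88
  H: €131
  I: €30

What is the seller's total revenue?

Total revenue: €78

Bids ranked high→low: 131 (H), 88 (G), 39 (F), 30 (I)
Top 2: H, G.
First losing bid is F's €39, which sets the uniform price.
Total revenue = 2 × €39 = €78.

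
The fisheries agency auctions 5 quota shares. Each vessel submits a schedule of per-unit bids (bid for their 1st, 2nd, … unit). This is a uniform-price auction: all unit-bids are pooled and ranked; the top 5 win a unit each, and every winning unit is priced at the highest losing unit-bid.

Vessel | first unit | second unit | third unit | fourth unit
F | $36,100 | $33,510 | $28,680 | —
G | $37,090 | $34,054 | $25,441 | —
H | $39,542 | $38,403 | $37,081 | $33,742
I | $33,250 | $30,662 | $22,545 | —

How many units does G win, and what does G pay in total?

Merging the schedules and taking the best 5: 39,542 (H-1), 38,403 (H-2), 37,090 (G-1), 37,081 (H-3), 36,100 (F-1)
The (k+1)-th unit-bid is $34,054.
G wins 1 unit(s) at $34,054 each.

G: 1 unit, pays $34,054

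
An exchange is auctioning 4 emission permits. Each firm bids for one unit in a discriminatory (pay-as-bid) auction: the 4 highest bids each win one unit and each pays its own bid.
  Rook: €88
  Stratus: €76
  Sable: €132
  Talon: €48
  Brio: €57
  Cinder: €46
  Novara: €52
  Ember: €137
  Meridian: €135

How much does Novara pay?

Novara pays €0

Ordering the bids: 137 (Ember), 135 (Meridian), 132 (Sable), 88 (Rook), 76 (Stratus), 57 (Brio), …
Top 4: Ember, Meridian, Sable, Rook.
Novara does not win → €0.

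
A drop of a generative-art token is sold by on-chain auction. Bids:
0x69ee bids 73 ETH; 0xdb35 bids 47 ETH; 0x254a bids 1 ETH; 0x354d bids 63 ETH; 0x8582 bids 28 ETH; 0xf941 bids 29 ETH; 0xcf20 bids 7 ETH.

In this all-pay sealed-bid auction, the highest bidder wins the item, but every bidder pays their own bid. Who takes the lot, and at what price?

0x69ee pays 73 ETH

Sorting bids: 73 (0x69ee) > 63 (0x354d) > 47 (0xdb35) > 29 (0xf941) > 28 (0x8582) > 7 (0xcf20) > …
0x69ee wins with the top bid; all bids are sunk regardless.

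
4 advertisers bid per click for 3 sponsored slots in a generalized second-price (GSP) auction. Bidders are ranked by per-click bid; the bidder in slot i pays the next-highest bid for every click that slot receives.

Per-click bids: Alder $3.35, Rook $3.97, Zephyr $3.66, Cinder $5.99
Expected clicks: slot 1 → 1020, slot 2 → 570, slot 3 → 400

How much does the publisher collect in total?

Total revenue: $7475.60

Ranked by bid: $5.99 (Cinder) > $3.97 (Rook) > $3.66 (Zephyr) > $3.35 (Alder)
Slot 1: Cinder pays $3.97 × 1020 = $4049.40
Slot 2: Rook pays $3.66 × 570 = $2086.20
Slot 3: Zephyr pays $3.35 × 400 = $1340.00
Total = $7475.60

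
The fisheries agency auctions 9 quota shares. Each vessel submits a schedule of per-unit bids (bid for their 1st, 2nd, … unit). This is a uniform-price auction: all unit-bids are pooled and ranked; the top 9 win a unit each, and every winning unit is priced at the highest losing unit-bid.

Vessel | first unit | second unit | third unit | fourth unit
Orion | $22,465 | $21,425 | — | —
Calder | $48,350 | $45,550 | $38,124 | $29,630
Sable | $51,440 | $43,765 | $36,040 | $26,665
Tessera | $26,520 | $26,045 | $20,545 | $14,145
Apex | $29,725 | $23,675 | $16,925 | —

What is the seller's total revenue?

Pooled unit-bids ranked (top 9): 51,440 (Sable-1), 48,350 (Calder-1), 45,550 (Calder-2), 43,765 (Sable-2), 38,124 (Calder-3), 36,040 (Sable-3), 29,725 (Apex-1), 29,630 (Calder-4), 26,665 (Sable-4)
The (k+1)-th unit-bid is $26,520.
Allocation: Apex 1, Calder 4, Sable 4. Every unit priced at $26,520.
Revenue = 9 × 26,520 = $238,680.

Total revenue: $238,680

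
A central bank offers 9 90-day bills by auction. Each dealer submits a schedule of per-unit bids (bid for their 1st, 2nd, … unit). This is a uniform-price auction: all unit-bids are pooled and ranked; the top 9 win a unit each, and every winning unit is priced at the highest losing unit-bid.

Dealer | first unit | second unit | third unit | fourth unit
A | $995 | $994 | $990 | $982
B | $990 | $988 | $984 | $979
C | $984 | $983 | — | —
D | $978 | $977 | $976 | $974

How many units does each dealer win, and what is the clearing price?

Merging the schedules and taking the best 9: 995 (A-1), 994 (A-2), 990 (A-3), 990 (B-1), 988 (B-2), 984 (B-3), 984 (C-1), 983 (C-2), 982 (A-4)
First bid not allocated: $979.
Allocation: A 4, B 3, C 2.

A 4, B 3, C 2; clearing price $979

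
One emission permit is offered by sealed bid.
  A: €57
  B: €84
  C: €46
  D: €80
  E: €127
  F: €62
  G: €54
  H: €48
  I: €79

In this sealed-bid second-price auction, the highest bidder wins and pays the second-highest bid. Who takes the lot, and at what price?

E pays €84

Bids in order: 127 (E) > 84 (B) > 80 (D) > 79 (I) > 62 (F) > 57 (A) > …
E is highest; pays the second-highest bid, €84.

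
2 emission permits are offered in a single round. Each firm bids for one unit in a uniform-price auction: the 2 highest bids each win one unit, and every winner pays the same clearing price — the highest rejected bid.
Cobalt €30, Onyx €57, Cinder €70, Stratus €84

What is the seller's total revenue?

Bids ranked high→low: 84 (Stratus), 70 (Cinder), 57 (Onyx), 30 (Cobalt)
Top 2: Stratus, Cinder.
Highest unsuccessful bid: €57 → clearing price.
Total revenue = 2 × €57 = €114.

Total revenue: €114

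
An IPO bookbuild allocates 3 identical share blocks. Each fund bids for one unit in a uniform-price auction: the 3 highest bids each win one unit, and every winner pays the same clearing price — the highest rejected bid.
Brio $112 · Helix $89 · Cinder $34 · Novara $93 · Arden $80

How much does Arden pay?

Arden pays $0

Bids ranked high→low: 112 (Brio), 93 (Novara), 89 (Helix), 80 (Arden), 34 (Cinder)
Top 3: Brio, Novara, Helix.
Clearing price = highest rejected bid = $80.
Arden does not win → pays $0.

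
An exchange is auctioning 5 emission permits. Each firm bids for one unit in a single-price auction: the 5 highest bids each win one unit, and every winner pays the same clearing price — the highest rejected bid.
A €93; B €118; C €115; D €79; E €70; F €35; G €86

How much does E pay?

Sorting: 118 (B), 115 (C), 93 (A), 86 (G), 79 (D), 70 (E), 35 (F)
The 5 highest are B, C, A, G, D.
First losing bid is E's €70, which sets the uniform price.
E does not win → pays €0.

E pays €0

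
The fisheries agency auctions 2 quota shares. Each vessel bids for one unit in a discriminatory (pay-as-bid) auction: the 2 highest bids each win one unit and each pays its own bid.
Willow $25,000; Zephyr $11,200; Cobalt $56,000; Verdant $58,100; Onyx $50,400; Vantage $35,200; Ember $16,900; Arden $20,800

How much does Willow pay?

Bids ranked high→low: 58,100 (Verdant), 56,000 (Cobalt), 50,400 (Onyx), 35,200 (Vantage), …
Winners (2 units): Verdant, Cobalt.
Willow does not win → $0.

Willow pays $0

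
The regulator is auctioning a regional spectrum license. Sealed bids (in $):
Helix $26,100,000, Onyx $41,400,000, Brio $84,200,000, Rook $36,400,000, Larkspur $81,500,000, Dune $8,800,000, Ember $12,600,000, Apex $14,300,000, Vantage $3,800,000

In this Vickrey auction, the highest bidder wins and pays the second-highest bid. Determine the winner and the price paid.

Rule: the highest bidder wins and pays the second-highest bid.
Bids ranked: 84,200,000 (Brio) > 81,500,000 (Larkspur) > 41,400,000 (Onyx) > 36,400,000 (Rook) > 26,100,000 (Helix) > 14,300,000 (Apex) > …
Second-price: Brio pays Larkspur's bid of $81,500,000.

Brio pays $81,500,000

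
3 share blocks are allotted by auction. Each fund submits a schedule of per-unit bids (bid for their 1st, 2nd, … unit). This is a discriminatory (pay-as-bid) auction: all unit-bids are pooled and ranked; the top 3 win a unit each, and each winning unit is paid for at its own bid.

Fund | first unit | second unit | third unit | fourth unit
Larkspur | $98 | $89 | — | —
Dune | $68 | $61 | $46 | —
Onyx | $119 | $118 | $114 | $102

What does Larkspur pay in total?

All unit-bids, highest first — top 3: 119 (Onyx-1), 118 (Onyx-2), 114 (Onyx-3)
Next rejected bid: $102 (not a price — pay-as-bid).
Larkspur wins no units.

Larkspur pays $0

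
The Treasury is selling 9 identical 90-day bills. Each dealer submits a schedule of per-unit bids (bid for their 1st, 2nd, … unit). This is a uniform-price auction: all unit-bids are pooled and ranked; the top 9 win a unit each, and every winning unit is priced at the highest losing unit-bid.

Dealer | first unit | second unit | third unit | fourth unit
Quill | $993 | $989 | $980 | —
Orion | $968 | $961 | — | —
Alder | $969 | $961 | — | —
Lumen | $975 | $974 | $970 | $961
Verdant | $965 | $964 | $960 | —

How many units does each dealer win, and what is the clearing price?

Alder 1, Lumen 3, Orion 1, Quill 3, Verdant 1; clearing price $964

Merging the schedules and taking the best 9: 993 (Quill-1), 989 (Quill-2), 980 (Quill-3), 975 (Lumen-1), 974 (Lumen-2), 970 (Lumen-3), 969 (Alder-1), 968 (Orion-1), 965 (Verdant-1)
First bid not allocated: $964.
Allocation: Alder 1, Lumen 3, Orion 1, Quill 3, Verdant 1.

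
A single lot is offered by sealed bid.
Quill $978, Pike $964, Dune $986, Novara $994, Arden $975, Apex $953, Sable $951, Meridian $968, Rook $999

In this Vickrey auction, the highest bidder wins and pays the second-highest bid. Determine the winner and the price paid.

Rook pays $994

Vickrey auction: the highest bidder wins and pays the second-highest bid.
Bids ranked: 999 (Rook) > 994 (Novara) > 986 (Dune) > 978 (Quill) > 975 (Arden) > 968 (Meridian) > …
Rook wins with the highest bid; price is set by the runner-up at $994.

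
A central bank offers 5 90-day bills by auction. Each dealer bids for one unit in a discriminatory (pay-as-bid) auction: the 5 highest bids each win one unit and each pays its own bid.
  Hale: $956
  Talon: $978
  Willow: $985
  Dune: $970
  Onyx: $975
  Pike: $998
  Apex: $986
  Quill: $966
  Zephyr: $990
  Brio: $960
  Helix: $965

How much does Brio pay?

Brio pays $0

Ordering the bids: 998 (Pike), 990 (Zephyr), 986 (Apex), 985 (Willow), 978 (Talon), 975 (Onyx), 970 (Dune), …
Winners (5 units): Pike, Zephyr, Apex, Willow, Talon.
Brio does not win → $0.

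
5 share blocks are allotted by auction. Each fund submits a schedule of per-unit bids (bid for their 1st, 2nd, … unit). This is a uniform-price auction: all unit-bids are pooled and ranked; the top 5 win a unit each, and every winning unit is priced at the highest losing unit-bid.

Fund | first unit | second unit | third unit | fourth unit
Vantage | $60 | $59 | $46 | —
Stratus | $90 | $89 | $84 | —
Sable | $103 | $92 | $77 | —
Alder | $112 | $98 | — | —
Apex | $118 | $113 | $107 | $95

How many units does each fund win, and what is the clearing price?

Alder 1, Apex 3, Sable 1; clearing price $98

All unit-bids, highest first — top 5: 118 (Apex-1), 113 (Apex-2), 112 (Alder-1), 107 (Apex-3), 103 (Sable-1)
Highest rejected unit-bid = $98.
Allocation: Alder 1, Apex 3, Sable 1.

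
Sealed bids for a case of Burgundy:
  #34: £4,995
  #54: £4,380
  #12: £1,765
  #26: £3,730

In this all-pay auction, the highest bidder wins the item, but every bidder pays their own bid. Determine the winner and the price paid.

#34 pays £4,995

Bids ranked: 4,995 (#34) > 4,380 (#54) > 3,730 (#26) > 1,765 (#12)
#34 wins with the top bid; all bids are sunk regardless.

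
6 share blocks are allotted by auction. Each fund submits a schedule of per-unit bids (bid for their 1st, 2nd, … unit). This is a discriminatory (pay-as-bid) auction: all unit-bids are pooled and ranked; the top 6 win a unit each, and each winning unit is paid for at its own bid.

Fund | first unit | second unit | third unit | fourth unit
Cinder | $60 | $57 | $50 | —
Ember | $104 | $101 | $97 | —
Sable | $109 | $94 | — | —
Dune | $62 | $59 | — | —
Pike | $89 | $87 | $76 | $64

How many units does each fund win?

Ember 3, Pike 1, Sable 2

Merging the schedules and taking the best 6: 109 (Sable-1), 104 (Ember-1), 101 (Ember-2), 97 (Ember-3), 94 (Sable-2), 89 (Pike-1)
Next rejected bid: $87 (not a price — pay-as-bid).
Allocation: Ember 3, Pike 1, Sable 2.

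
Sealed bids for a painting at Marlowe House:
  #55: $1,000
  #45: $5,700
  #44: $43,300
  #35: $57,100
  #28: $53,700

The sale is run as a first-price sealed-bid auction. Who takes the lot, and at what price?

Rule: the highest bidder wins and pays their own bid.
Bids ranked: 57,100 (#35) > 53,700 (#28) > 43,300 (#44) > 5,700 (#45) > 1,000 (#55)
#35 is highest → pays own bid, $57,100.

#35 pays $57,100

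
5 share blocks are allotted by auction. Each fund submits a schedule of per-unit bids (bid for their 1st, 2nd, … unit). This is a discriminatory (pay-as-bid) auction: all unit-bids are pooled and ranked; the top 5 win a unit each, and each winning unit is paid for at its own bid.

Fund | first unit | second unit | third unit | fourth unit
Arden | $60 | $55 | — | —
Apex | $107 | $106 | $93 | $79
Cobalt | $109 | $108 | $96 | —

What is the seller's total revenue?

All unit-bids, highest first — top 5: 109 (Cobalt-1), 108 (Cobalt-2), 107 (Apex-1), 106 (Apex-2), 96 (Cobalt-3)
Next rejected bid: $93 (not a price — pay-as-bid).
Each winning unit pays its own bid.
Revenue = 109 + 108 + 107 + 106 + 96 = $526.

Total revenue: $526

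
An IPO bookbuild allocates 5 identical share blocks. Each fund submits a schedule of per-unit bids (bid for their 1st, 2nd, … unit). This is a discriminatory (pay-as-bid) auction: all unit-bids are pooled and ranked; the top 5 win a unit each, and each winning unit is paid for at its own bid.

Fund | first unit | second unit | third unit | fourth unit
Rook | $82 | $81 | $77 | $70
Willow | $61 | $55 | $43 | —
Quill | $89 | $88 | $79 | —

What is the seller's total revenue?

All unit-bids, highest first — top 5: 89 (Quill-1), 88 (Quill-2), 82 (Rook-1), 81 (Rook-2), 79 (Quill-3)
Next rejected bid: $77 (not a price — pay-as-bid).
Each winning unit pays its own bid.
Revenue = 89 + 88 + 82 + 81 + 79 = $419.

Total revenue: $419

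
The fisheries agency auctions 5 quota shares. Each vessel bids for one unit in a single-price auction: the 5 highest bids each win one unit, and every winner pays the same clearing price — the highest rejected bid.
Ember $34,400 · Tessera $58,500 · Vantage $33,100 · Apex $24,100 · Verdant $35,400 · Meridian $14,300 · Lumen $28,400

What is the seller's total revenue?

Total revenue: $120,500

Ordering the bids: 58,500 (Tessera), 35,400 (Verdant), 34,400 (Ember), 33,100 (Vantage), 28,400 (Lumen), 24,100 (Apex), 14,300 (Meridian)
Winners (5 units): Tessera, Verdant, Ember, Vantage, Lumen.
Clearing price = highest rejected bid = $24,100.
Total revenue = 5 × $24,100 = $120,500.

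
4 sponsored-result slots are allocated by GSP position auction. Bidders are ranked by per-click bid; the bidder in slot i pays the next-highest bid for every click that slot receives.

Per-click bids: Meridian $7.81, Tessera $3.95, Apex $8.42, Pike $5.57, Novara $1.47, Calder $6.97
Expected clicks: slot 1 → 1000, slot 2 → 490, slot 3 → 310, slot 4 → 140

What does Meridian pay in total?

Meridian pays $3415.30

Ranked by bid: $8.42 (Apex) > $7.81 (Meridian) > $6.97 (Calder) > $5.57 (Pike) > $3.95 (Tessera) > …
Meridian holds slot 2 → pays next bid $6.97 × 490 clicks = $3415.30.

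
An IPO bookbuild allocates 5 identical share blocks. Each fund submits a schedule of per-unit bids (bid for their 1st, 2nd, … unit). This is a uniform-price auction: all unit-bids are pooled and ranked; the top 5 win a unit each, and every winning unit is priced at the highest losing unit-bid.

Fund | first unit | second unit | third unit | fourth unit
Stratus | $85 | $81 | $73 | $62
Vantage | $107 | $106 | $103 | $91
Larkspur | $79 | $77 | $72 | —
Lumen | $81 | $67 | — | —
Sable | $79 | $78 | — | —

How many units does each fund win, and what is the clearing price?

Stratus 1, Vantage 4; clearing price $81

Merging the schedules and taking the best 5: 107 (Vantage-1), 106 (Vantage-2), 103 (Vantage-3), 91 (Vantage-4), 85 (Stratus-1)
The (k+1)-th unit-bid is $81.
Allocation: Stratus 1, Vantage 4.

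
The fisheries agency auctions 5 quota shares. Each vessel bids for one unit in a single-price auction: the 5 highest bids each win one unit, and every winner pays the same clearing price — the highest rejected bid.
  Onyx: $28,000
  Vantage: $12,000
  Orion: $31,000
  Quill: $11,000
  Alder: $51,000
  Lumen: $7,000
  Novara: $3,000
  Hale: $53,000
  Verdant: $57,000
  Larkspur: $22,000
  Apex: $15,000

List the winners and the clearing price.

Verdant, Hale, Alder, Orion, Onyx; each pays $22,000

Bids ranked high→low: 57,000 (Verdant), 53,000 (Hale), 51,000 (Alder), 31,000 (Orion), 28,000 (Onyx), 22,000 (Larkspur), 15,000 (Apex), …
Top 5: Verdant, Hale, Alder, Orion, Onyx.
First losing bid is Larkspur's $22,000, which sets the uniform price.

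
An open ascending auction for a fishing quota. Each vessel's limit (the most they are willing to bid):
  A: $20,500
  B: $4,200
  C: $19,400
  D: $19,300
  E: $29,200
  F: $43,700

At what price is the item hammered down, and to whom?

F wins at $29,200

Rule: the price rises until one bidder remains; the winner pays the price at which the last rival dropped out.
Sorting limits: 43,700 (F) > 29,200 (E) > 20,500 (A) > 19,400 (C) > 19,300 (D) > 4,200 (B)
E is the last rival to drop out, at $29,200; F remains and wins at that price.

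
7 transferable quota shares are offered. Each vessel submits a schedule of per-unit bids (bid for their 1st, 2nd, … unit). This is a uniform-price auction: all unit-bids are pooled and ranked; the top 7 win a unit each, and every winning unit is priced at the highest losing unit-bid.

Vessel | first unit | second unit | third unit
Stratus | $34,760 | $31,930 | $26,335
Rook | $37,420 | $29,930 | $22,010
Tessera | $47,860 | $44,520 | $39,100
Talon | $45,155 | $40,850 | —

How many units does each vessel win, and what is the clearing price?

Pooled unit-bids ranked (top 7): 47,860 (Tessera-1), 45,155 (Talon-1), 44,520 (Tessera-2), 40,850 (Talon-2), 39,100 (Tessera-3), 37,420 (Rook-1), 34,760 (Stratus-1)
The (k+1)-th unit-bid is $31,930.
Allocation: Rook 1, Stratus 1, Talon 2, Tessera 3.

Rook 1, Stratus 1, Talon 2, Tessera 3; clearing price $31,930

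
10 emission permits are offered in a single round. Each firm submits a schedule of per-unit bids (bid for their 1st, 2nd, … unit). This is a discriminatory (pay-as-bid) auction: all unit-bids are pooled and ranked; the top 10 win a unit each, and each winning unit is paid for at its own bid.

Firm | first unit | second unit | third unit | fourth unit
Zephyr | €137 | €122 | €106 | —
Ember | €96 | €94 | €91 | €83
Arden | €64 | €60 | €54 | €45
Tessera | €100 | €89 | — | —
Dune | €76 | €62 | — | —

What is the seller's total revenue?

Total revenue: €994

Pooled unit-bids ranked (top 10): 137 (Zephyr-1), 122 (Zephyr-2), 106 (Zephyr-3), 100 (Tessera-1), 96 (Ember-1), 94 (Ember-2), 91 (Ember-3), 89 (Tessera-2), 83 (Ember-4), 76 (Dune-1)
Next rejected bid: €64 (not a price — pay-as-bid).
Each winning unit pays its own bid.
Revenue = 137 + 122 + 106 + 100 + 96 + 94 + 91 + 89 + 83 + 76 = €994.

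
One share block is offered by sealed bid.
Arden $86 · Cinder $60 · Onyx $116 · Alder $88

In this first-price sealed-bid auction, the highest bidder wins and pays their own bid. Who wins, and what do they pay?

Bids ranked: 116 (Onyx) > 88 (Alder) > 86 (Arden) > 60 (Cinder)
Onyx has the highest bid and pays exactly that: $116.

Onyx pays $116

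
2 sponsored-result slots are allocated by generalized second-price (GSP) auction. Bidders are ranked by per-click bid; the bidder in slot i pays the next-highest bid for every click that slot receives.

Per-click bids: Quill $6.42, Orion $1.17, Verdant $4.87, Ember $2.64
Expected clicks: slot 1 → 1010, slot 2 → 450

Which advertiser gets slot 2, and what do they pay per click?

Per-click bids in order: $6.42 (Quill) > $4.87 (Verdant) > $2.64 (Ember) > …
Slot 2 goes to the second-ranked bidder, Verdant, who pays the next bid down: $2.64/click.

Verdant; $2.64 per click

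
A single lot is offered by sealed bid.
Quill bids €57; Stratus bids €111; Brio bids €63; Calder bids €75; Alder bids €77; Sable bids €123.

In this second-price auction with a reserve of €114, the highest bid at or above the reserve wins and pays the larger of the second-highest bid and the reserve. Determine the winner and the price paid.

Second-price auction with a reserve of €114: the highest bid at or above the reserve wins and pays the larger of the second-highest bid and the reserve.
Sorting bids: 123 (Sable) > 111 (Stratus) > 77 (Alder) > 75 (Calder) > 63 (Brio) > 57 (Quill)
Highest eligible bid: Sable at €123.
max(second-highest €111, reserve €114) = €114.

Sable pays €114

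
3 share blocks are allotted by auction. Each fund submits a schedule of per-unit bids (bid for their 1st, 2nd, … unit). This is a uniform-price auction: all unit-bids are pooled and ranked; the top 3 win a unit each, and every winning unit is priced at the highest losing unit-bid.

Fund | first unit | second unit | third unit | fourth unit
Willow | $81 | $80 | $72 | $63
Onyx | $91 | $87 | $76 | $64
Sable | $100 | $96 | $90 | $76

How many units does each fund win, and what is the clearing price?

Merging the schedules and taking the best 3: 100 (Sable-1), 96 (Sable-2), 91 (Onyx-1)
The (k+1)-th unit-bid is $90.
Allocation: Onyx 1, Sable 2.

Onyx 1, Sable 2; clearing price $90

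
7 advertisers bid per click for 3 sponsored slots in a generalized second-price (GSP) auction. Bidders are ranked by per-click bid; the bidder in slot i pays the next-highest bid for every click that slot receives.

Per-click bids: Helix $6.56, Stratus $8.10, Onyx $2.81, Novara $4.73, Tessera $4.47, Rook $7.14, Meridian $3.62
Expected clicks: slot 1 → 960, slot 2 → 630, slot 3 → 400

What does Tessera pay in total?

Tessera pays $0.00

Per-click bids in order: $8.10 (Stratus) > $7.14 (Rook) > $6.56 (Helix) > $4.73 (Novara) > …
Tessera ranks below slot 3 → no slot, pays nothing.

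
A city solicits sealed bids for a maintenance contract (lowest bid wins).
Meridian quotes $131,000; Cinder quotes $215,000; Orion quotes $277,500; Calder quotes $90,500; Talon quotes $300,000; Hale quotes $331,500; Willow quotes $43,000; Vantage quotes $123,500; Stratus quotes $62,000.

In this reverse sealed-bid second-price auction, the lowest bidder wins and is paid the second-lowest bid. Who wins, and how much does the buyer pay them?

Sorting bids: 43,000 (Willow) < 62,000 (Stratus) < 90,500 (Calder) < 123,500 (Vantage) < 131,000 (Meridian) < 215,000 (Cinder) < …
Willow wins with the lowest bid; price is set by the runner-up at $62,000.

Willow is paid $62,000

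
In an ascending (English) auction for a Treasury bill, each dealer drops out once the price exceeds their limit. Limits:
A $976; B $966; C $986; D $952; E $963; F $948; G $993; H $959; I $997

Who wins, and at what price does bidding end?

I wins at $993

Limits ranked: 997 (I) > 993 (G) > 986 (C) > 976 (A) > 966 (B) > 963 (E) > …
G is the last rival to drop out, at $993; I remains and wins at that price.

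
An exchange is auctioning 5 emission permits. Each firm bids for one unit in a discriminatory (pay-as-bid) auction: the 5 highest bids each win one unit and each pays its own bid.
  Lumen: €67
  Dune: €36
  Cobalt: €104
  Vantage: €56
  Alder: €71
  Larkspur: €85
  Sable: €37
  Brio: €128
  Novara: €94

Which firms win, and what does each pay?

Brio €128, Cobalt €104, Novara €94, Larkspur €85, Alder €71

Bids ranked high→low: 128 (Brio), 104 (Cobalt), 94 (Novara), 85 (Larkspur), 71 (Alder), 67 (Lumen), 56 (Vantage), …
The 5 highest are Brio, Cobalt, Novara, Larkspur, Alder.
Each winner pays its own bid: Brio €128, Cobalt €104, Novara €94, Larkspur €85, Alder €71.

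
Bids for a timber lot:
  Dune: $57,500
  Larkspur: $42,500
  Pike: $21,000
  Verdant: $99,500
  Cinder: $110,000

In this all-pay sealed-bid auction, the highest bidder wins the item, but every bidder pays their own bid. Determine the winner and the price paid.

Cinder pays $110,000

Rule: the highest bidder wins the item, but every bidder pays their own bid.
Sorting bids: 110,000 (Cinder) > 99,500 (Verdant) > 57,500 (Dune) > 42,500 (Larkspur) > 21,000 (Pike)
Cinder wins with the top bid; all bids are sunk regardless.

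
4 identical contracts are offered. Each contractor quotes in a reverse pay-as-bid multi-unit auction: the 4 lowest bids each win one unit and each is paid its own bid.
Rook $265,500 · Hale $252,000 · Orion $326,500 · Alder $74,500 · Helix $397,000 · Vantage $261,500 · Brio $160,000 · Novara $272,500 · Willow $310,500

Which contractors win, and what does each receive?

Alder $74,500, Brio $160,000, Hale $252,000, Vantage $261,500

Bids ranked low→high: 74,500 (Alder), 160,000 (Brio), 252,000 (Hale), 261,500 (Vantage), 265,500 (Rook), 272,500 (Novara), …
Winners (4 units): Alder, Brio, Hale, Vantage.
Each winner is paid its own bid: Alder $74,500, Brio $160,000, Hale $252,000, Vantage $261,500.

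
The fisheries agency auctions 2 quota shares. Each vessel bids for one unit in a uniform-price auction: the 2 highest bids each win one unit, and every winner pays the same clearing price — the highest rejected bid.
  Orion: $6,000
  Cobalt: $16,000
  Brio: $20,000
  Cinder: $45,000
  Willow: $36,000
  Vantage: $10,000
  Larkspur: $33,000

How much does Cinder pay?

Cinder pays $33,000

Sorting: 45,000 (Cinder), 36,000 (Willow), 33,000 (Larkspur), 20,000 (Brio), …
The 2 highest are Cinder, Willow.
Highest unsuccessful bid: $33,000 → clearing price.
Cinder wins → pays $33,000.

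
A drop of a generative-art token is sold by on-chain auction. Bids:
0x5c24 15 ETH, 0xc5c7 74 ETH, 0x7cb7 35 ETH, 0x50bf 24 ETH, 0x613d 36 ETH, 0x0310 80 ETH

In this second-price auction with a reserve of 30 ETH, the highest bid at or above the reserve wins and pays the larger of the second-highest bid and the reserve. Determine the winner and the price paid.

Sorting bids: 80 (0x0310) > 74 (0xc5c7) > 36 (0x613d) > 35 (0x7cb7) > 24 (0x50bf) > 15 (0x5c24)
0x0310 has the top bid at or above the reserve (80 ETH).
Second-highest bid 74 ETH exceeds the reserve 30 ETH → payment 74 ETH.

0x0310 pays 74 ETH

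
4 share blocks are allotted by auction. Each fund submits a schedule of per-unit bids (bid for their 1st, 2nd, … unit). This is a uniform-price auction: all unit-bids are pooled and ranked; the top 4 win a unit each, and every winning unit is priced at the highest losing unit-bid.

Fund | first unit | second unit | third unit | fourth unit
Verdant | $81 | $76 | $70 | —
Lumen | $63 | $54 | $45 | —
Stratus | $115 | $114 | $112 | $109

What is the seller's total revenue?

All unit-bids, highest first — top 4: 115 (Stratus-1), 114 (Stratus-2), 112 (Stratus-3), 109 (Stratus-4)
Highest rejected unit-bid = $81.
Allocation: Stratus 4. Every unit priced at $81.
Revenue = 4 × 81 = $324.

Total revenue: $324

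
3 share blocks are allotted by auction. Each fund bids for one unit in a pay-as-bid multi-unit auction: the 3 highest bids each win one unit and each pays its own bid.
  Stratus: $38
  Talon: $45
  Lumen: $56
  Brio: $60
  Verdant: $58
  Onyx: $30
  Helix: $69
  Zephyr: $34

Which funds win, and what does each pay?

Sorting: 69 (Helix), 60 (Brio), 58 (Verdant), 56 (Lumen), 45 (Talon), …
Winners (3 units): Helix, Brio, Verdant.
Each winner pays its own bid: Helix $69, Brio $60, Verdant $58.

Helix $69, Brio $60, Verdant $58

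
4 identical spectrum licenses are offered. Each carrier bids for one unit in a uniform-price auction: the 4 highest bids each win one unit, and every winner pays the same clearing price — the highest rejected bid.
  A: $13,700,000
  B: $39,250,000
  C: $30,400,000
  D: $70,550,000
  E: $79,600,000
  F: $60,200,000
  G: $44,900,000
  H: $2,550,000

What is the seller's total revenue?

Bids ranked high→low: 79,600,000 (E), 70,550,000 (D), 60,200,000 (F), 44,900,000 (G), 39,250,000 (B), 30,400,000 (C), …
The 4 highest are E, D, F, G.
Highest unsuccessful bid: $39,250,000 → clearing price.
Total revenue = 4 × $39,250,000 = $157,000,000.

Total revenue: $157,000,000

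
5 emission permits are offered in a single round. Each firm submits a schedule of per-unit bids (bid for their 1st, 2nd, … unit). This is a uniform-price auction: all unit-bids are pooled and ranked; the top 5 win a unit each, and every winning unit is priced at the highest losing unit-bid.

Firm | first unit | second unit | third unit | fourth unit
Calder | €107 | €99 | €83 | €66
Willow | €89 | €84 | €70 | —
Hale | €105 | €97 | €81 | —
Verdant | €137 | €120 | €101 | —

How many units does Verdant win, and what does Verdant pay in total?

Verdant: 3 units, pays €297

Pooled unit-bids ranked (top 5): 137 (Verdant-1), 120 (Verdant-2), 107 (Calder-1), 105 (Hale-1), 101 (Verdant-3)
The (k+1)-th unit-bid is €99.
Verdant wins 3 unit(s) at €99 each.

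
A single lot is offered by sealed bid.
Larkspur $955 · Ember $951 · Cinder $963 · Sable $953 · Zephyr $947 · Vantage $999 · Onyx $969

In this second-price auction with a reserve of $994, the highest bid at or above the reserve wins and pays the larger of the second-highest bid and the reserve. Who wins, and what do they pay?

Bids in order: 999 (Vantage) > 969 (Onyx) > 963 (Cinder) > 955 (Larkspur) > 953 (Sable) > 951 (Ember) > …
Vantage has the top bid at or above the reserve ($999).
max(second-highest $969, reserve $994) = $994.

Vantage pays $994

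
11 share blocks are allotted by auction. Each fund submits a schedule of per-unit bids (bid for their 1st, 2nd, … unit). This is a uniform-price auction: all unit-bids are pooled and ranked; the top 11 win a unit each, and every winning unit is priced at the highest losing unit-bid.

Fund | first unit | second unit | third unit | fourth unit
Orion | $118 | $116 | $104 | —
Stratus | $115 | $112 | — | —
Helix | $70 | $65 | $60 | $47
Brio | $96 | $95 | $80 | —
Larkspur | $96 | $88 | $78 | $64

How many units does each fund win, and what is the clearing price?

Merging the schedules and taking the best 11: 118 (Orion-1), 116 (Orion-2), 115 (Stratus-1), 112 (Stratus-2), 104 (Orion-3), 96 (Brio-1), 96 (Larkspur-1), 95 (Brio-2), 88 (Larkspur-2), 80 (Brio-3), 78 (Larkspur-3)
The (k+1)-th unit-bid is $70.
Allocation: Brio 3, Larkspur 3, Orion 3, Stratus 2.

Brio 3, Larkspur 3, Orion 3, Stratus 2; clearing price $70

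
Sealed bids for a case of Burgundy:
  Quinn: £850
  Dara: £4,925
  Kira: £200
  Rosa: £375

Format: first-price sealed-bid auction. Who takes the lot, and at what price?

Sorting bids: 4,925 (Dara) > 850 (Quinn) > 375 (Rosa) > 200 (Kira)
First-price: Dara pays what they bid, £4,925.

Dara pays £4,925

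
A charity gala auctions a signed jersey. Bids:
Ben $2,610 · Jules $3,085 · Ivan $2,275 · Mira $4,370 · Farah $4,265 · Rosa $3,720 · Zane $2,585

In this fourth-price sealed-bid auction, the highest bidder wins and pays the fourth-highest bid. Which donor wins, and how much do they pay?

Mira pays $3,085

Bids ranked: 4,370 (Mira) > 4,265 (Farah) > 3,720 (Rosa) > 3,085 (Jules) > 2,610 (Ben) > 2,585 (Zane) > …
Mira is highest; pays the fourth-highest bid, $3,085.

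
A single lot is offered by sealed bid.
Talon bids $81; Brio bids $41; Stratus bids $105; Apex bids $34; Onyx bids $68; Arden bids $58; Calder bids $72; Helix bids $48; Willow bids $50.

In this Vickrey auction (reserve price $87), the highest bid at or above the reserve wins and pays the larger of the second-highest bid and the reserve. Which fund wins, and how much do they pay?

Stratus pays $87

Rule: the highest bid at or above the reserve wins and pays the larger of the second-highest bid and the reserve.
Bids ranked: 105 (Stratus) > 81 (Talon) > 72 (Calder) > 68 (Onyx) > 58 (Arden) > 50 (Willow) > …
Stratus has the top bid at or above the reserve ($105).
Second-highest bid $81 is below the reserve $87, so the reserve binds → payment $87.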